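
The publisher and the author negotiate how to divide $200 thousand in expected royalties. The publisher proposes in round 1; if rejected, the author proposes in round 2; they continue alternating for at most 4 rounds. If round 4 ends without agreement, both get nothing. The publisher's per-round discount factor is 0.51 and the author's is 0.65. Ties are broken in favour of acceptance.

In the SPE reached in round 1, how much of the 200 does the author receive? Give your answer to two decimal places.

106.80

By backward induction:
Round 4 (the author proposes): the publisher will accept anything ≥ 0, so the author offers 0 and keeps 200.
Round 3 (the publisher proposes): the author can get 200 next round, worth 0.65 × 200 = 130 now. The publisher offers 130 and keeps 200 − 130 = 70.
Round 2 (the author proposes): the publisher can get 70 next round, worth 0.51 × 70 = 35.7 now. The author offers 35.7 and keeps 200 − 35.7 = 164.3.
Round 1 (the publisher proposes): the author can get 164.3 next round, worth 0.65 × 164.3 = 106.795 now. The publisher offers 106.795 and keeps 200 − 106.795 = 93.205.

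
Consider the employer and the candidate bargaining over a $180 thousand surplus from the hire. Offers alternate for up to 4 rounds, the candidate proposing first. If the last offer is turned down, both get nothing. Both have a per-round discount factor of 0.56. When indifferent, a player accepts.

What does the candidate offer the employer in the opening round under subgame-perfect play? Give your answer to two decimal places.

75.96

Round 4 (the employer proposes): rejection yields 0 for the candidate; the employer offers 0 and keeps 180.
Round 3 (the candidate proposes): the employer can get 180 next round, worth 0.56 × 180 = 100.8 now, so the candidate offers 100.8, keeping 79.2.
Round 2 (the employer proposes): the candidate can get 79.2 next round, worth 0.56 × 79.2 = 44.352 now, so the employer offers 44.352, keeping 135.648.
Round 1 (the candidate proposes): the employer can get 135.648 next round, worth 0.56 × 135.648 = 75.96288 now; the candidate offers that and keeps 104.03712.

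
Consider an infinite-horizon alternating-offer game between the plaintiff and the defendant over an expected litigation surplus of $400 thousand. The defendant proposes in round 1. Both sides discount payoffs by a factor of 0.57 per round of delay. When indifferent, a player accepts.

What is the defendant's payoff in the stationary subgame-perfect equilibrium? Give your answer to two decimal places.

Let x be the defendant's share when the defendant proposes and y be the plaintiff's share when the plaintiff proposes.
The plaintiff accepts iff offered ≥ 0.57·y, so x = 400 − 0.57y. Symmetrically y = 400 − 0.57x.
Substituting: x = 400 − 0.57(400 − 0.57x), giving x(1 − 0.57·0.57) = 400(1 − 0.57).
So x = 400 × 0.43 / 0.6751 ≈ 254.7771, and the plaintiff receives 400 − x ≈ 145.2229.

254.78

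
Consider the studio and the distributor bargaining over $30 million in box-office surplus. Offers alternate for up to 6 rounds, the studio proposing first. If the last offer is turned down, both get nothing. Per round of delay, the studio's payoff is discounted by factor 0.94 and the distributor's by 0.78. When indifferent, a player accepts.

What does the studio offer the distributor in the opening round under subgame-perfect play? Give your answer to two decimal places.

15.01

Round 6 (the distributor proposes): the studio will accept anything ≥ 0, so the distributor offers 0 and keeps 30.
Round 5 (the studio proposes): the distributor can get 30 next round, worth 0.78 × 30 = 23.4 now; the studio offers that and keeps 6.6.
Round 4 (the distributor proposes): the studio can get 6.6 next round, worth 0.94 × 6.6 = 6.204 now, so the distributor offers 6.204, keeping 23.796.
Round 3 (the studio proposes): the distributor can get 23.796 next round, worth 0.78 × 23.796 = 18.56088 now. The studio offers 18.56088 and keeps 30 − 18.56088 = 11.43912.
Round 2 (the distributor proposes): the studio can get 11.43912 next round, worth 0.94 × 11.43912 = 10.7527728 now; the distributor offers that and keeps 19.2472272.
Round 1 (the studio proposes): the distributor can get 19.2472272 next round, worth 0.78 × 19.2472272 = 15.012837216 now. The studio offers 15.012837216 and keeps 30 − 15.012837216 = 14.987162784.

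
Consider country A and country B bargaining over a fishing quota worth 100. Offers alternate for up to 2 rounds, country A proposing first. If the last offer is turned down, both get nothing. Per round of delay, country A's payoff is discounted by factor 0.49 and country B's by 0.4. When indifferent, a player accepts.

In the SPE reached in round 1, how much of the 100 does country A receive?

60

Round 2 (country B proposes): rejection yields 0 for country A; country B offers 0 and keeps 100.
Round 1 (country A proposes): country B can get 100 next round, worth 0.4 × 100 = 40 now, so country A offers 40, keeping 60.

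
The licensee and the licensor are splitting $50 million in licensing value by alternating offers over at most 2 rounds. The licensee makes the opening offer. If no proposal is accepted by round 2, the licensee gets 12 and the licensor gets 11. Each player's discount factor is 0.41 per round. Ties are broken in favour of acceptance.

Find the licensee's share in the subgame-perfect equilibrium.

Round 2 (the licensor proposes): the licensee gets 12 if talks fail, so the licensor offers 12 and keeps 38.
Round 1 (the licensee proposes): the licensor can get 38 next round, worth 0.41 × 38 = 15.58 now. The licensee offers 15.58 and keeps 50 − 15.58 = 34.42.

34.42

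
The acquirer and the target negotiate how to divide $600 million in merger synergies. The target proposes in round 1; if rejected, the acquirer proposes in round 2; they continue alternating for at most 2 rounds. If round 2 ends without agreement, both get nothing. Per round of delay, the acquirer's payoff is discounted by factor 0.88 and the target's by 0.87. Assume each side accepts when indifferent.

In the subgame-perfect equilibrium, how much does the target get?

Round 2 (the acquirer proposes): rejection yields 0 for the target; the acquirer offers 0 and keeps 600.
Round 1 (the target proposes): the acquirer can get 600 next round, worth 0.88 × 600 = 528 now. The target offers 528 and keeps 600 − 528 = 72.

72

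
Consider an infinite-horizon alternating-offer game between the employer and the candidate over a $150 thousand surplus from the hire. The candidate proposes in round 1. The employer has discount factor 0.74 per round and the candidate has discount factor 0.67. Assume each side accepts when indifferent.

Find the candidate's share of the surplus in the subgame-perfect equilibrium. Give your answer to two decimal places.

77.35

Let x be the candidate's share when the candidate proposes and y be the employer's share when the employer proposes.
The employer accepts iff offered ≥ 0.74·y, so x = 150 − 0.74y. Symmetrically y = 150 − 0.67x.
Substituting: x = 150 − 0.74(150 − 0.67x), giving x(1 − 0.67·0.74) = 150(1 − 0.74).
So x = 150 × 0.26 / 0.5042 ≈ 77.3503, and the employer receives 150 − x ≈ 72.6497.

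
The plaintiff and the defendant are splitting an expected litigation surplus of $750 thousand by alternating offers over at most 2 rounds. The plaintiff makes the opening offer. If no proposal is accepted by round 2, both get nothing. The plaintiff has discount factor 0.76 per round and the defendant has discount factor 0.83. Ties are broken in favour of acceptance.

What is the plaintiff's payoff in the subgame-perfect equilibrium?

127.5

Solve by backward induction from round 2.
Round 2 (the defendant proposes): rejection yields 0 for the plaintiff; the defendant offers 0 and keeps 750.
Round 1 (the plaintiff proposes): the defendant can get 750 next round, worth 0.83 × 750 = 622.5 now; the plaintiff offers that and keeps 127.5.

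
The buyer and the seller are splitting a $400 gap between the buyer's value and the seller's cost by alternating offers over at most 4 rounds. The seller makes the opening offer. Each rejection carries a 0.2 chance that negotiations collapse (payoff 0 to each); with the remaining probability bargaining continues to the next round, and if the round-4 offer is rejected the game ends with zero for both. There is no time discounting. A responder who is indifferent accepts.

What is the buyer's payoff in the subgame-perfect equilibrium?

Round 4 (the buyer proposes): rejection yields 0 for the seller; the buyer offers 0 and keeps 400.
Round 3 (the seller proposes): rejecting gives the buyer an expected 0.8 × 400 = 320. The seller offers 320 and keeps 400 − 320 = 80.
Round 2 (the buyer proposes): rejecting gives the seller an expected 0.8 × 80 = 64, so the buyer offers 64, keeping 336.
Round 1 (the seller proposes): rejecting gives the buyer an expected 0.8 × 336 = 268.8; the seller offers that and keeps 131.2.

268.8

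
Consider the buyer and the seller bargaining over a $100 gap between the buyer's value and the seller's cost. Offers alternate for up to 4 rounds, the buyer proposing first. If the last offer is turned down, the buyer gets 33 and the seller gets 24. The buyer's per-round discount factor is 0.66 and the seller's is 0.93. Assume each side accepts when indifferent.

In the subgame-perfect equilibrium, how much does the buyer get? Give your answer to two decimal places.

Round 4 (the seller proposes): the buyer gets 33 if talks fail, so the seller offers 33 and keeps 67.
Round 3 (the buyer proposes): the seller can get 67 next round, worth 0.93 × 67 = 62.31 now; the buyer offers that and keeps 37.69.
Round 2 (the seller proposes): the buyer can get 37.69 next round, worth 0.66 × 37.69 = 24.8754 now; the seller offers that and keeps 75.1246.
Round 1 (the buyer proposes): the seller can get 75.1246 next round, worth 0.93 × 75.1246 = 69.865878 now, so the buyer offers 69.865878, keeping 30.134122.

30.13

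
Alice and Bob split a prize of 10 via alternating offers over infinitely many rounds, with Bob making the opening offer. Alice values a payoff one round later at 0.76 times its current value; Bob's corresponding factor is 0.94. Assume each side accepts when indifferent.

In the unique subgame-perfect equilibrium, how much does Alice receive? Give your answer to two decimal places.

In a stationary SPE each proposer offers the other exactly their discounted continuation value.
If Bob keeps x when proposing and Alice keeps y when proposing, then x = 10 − 0.76y and y = 10 − 0.94x.
Solving: x = 10(1 − 0.76) / (1 − 0.94·0.76) = 2.4 / 0.2856 ≈ 8.4034.
Alice gets 10 − 8.4034 ≈ 1.5966.

1.60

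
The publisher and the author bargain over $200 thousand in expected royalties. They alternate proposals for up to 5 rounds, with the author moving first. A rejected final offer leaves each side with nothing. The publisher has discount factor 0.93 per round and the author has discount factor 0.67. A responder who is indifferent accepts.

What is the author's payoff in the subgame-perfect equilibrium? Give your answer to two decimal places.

Round 5 (the author proposes): rejection yields 0 for the publisher; the author offers 0 and keeps 200.
Round 4 (the publisher proposes): the author can get 200 next round, worth 0.67 × 200 = 134 now. The publisher offers 134 and keeps 200 − 134 = 66.
Round 3 (the author proposes): the publisher can get 66 next round, worth 0.93 × 66 = 61.38 now; the author offers that and keeps 138.62.
Round 2 (the publisher proposes): the author can get 138.62 next round, worth 0.67 × 138.62 = 92.8754 now; the publisher offers that and keeps 107.1246.
Round 1 (the author proposes): the publisher can get 107.1246 next round, worth 0.93 × 107.1246 = 99.625878 now. The author offers 99.625878 and keeps 200 − 99.625878 = 100.374122.

100.37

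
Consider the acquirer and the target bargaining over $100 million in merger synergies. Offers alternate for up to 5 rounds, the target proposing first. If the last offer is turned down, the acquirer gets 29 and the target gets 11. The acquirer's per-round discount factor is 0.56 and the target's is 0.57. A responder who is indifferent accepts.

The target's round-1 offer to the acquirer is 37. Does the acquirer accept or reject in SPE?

Accept

Round 5 (the target proposes): the acquirer gets 29 if talks fail, so the target offers 29 and keeps 71.
Round 4 (the acquirer proposes): the target can get 71 next round, worth 0.57 × 71 = 40.47 now; the acquirer offers that and keeps 59.53.
Round 3 (the target proposes): the acquirer can get 59.53 next round, worth 0.56 × 59.53 = 33.3368 now; the target offers that and keeps 66.6632.
Round 2 (the acquirer proposes): the target can get 66.6632 next round, worth 0.57 × 66.6632 = 37.998024 now; the acquirer offers that and keeps 62.001976.
So by rejecting in round 1, the acquirer gets 62.001976 next round, worth 0.56 × 62.001976 = 34.72110656 now.
Offer 37 ≥ 34.72110656, so the acquirer accepts.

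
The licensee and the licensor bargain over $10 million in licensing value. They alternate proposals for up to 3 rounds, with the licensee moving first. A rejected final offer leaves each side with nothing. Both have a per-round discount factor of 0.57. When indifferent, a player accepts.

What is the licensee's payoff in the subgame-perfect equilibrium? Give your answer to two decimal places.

7.55

Round 3 (the licensee proposes): rejection yields 0 for the licensor; the licensee offers 0 and keeps 10.
Round 2 (the licensor proposes): the licensee can get 10 next round, worth 0.57 × 10 = 5.7 now. The licensor offers 5.7 and keeps 10 − 5.7 = 4.3.
Round 1 (the licensee proposes): the licensor can get 4.3 next round, worth 0.57 × 4.3 = 2.451 now; the licensee offers that and keeps 7.549.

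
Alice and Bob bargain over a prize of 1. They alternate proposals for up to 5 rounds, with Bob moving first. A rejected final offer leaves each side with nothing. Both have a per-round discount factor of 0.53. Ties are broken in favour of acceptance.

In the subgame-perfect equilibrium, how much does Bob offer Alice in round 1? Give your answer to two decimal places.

0.32

Work backward from the last round.
Round 5 (Bob proposes): Alice will accept anything ≥ 0, so Bob offers 0 and keeps 1.
Round 4 (Alice proposes): Bob can get 1 next round, worth 0.53 × 1 = 0.53 now; Alice offers that and keeps 0.47.
Round 3 (Bob proposes): Alice can get 0.47 next round, worth 0.53 × 0.47 = 0.2491 now, so Bob offers 0.2491, keeping 0.7509.
Round 2 (Alice proposes): Bob can get 0.7509 next round, worth 0.53 × 0.7509 = 0.397977 now. Alice offers 0.397977 and keeps 1 − 0.397977 = 0.602023.
Round 1 (Bob proposes): Alice can get 0.602023 next round, worth 0.53 × 0.602023 = 0.31907219 now; Bob offers that and keeps 0.68092781.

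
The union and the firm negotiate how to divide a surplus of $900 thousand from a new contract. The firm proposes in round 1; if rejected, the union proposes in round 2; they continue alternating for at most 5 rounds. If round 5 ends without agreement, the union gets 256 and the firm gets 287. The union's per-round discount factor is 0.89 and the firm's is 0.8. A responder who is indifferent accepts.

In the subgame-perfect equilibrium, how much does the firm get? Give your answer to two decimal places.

Work backward from the last round.
Round 5 (the firm proposes): the union gets 256 if talks fail, so the firm offers 256 and keeps 644.
Round 4 (the union proposes): the firm can get 644 next round, worth 0.8 × 644 = 515.2 now; the union offers that and keeps 384.8.
Round 3 (the firm proposes): the union can get 384.8 next round, worth 0.89 × 384.8 = 342.472 now, so the firm offers 342.472, keeping 557.528.
Round 2 (the union proposes): the firm can get 557.528 next round, worth 0.8 × 557.528 = 446.0224 now; the union offers that and keeps 453.9776.
Round 1 (the firm proposes): the union can get 453.9776 next round, worth 0.89 × 453.9776 = 404.040064 now, so the firm offers 404.040064, keeping 495.959936.

495.96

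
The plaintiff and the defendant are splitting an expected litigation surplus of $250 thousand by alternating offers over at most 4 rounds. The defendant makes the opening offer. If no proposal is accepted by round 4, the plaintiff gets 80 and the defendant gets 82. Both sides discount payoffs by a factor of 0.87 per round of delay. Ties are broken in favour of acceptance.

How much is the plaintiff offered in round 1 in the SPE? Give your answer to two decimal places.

138.90

Round 4 (the plaintiff proposes): the defendant gets 82 if talks fail, so the plaintiff offers 82 and keeps 168.
Round 3 (the defendant proposes): the plaintiff can get 168 next round, worth 0.87 × 168 = 146.16 now. The defendant offers 146.16 and keeps 250 − 146.16 = 103.84.
Round 2 (the plaintiff proposes): the defendant can get 103.84 next round, worth 0.87 × 103.84 = 90.3408 now, so the plaintiff offers 90.3408, keeping 159.6592.
Round 1 (the defendant proposes): the plaintiff can get 159.6592 next round, worth 0.87 × 159.6592 = 138.903504 now, so the defendant offers 138.903504, keeping 111.096496.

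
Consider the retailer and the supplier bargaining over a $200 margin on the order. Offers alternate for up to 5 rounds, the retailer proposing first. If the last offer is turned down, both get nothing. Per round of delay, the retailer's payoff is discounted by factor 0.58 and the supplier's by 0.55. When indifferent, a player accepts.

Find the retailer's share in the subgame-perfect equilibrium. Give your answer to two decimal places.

Round 5 (the retailer proposes): rejection yields 0 for the supplier; the retailer offers 0 and keeps 200.
Round 4 (the supplier proposes): the retailer can get 200 next round, worth 0.58 × 200 = 116 now, so the supplier offers 116, keeping 84.
Round 3 (the retailer proposes): the supplier can get 84 next round, worth 0.55 × 84 = 46.2 now, so the retailer offers 46.2, keeping 153.8.
Round 2 (the supplier proposes): the retailer can get 153.8 next round, worth 0.58 × 153.8 = 89.204 now. The supplier offers 89.204 and keeps 200 − 89.204 = 110.796.
Round 1 (the retailer proposes): the supplier can get 110.796 next round, worth 0.55 × 110.796 = 60.9378 now, so the retailer offers 60.9378, keeping 139.0622.

139.06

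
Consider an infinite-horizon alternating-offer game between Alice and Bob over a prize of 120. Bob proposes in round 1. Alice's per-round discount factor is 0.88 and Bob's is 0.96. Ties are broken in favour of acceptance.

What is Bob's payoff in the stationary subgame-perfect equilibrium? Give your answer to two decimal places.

92.78

Let x be Bob's share when Bob proposes and y be Alice's share when Alice proposes.
Alice accepts iff offered ≥ 0.88·y, so x = 120 − 0.88y. Symmetrically y = 120 − 0.96x.
Substituting: x = 120 − 0.88(120 − 0.96x), giving x(1 − 0.96·0.88) = 120(1 − 0.88).
So x = 120 × 0.12 / 0.1552 ≈ 92.7835, and Alice receives 120 − x ≈ 27.2165.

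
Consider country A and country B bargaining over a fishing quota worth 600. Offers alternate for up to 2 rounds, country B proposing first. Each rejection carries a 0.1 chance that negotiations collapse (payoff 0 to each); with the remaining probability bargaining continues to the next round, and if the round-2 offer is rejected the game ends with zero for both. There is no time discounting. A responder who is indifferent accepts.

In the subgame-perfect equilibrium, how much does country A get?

By backward induction:
Round 2 (country A proposes): country B will accept anything ≥ 0, so country A offers 0 and keeps 600.
Round 1 (country B proposes): rejecting gives country A an expected 0.9 × 600 = 540. Country B offers 540 and keeps 600 − 540 = 60.

540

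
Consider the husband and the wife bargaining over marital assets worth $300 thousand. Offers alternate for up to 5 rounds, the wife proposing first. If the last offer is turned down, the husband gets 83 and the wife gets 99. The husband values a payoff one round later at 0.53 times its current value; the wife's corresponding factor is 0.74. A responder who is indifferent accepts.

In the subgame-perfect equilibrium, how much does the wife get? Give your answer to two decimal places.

229.68

Round 5 (the wife proposes): the husband gets 83 if talks fail, so the wife offers 83 and keeps 217.
Round 4 (the husband proposes): the wife can get 217 next round, worth 0.74 × 217 = 160.58 now. The husband offers 160.58 and keeps 300 − 160.58 = 139.42.
Round 3 (the wife proposes): the husband can get 139.42 next round, worth 0.53 × 139.42 = 73.8926 now, so the wife offers 73.8926, keeping 226.1074.
Round 2 (the husband proposes): the wife can get 226.1074 next round, worth 0.74 × 226.1074 = 167.319476 now; the husband offers that and keeps 132.680524.
Round 1 (the wife proposes): the husband can get 132.680524 next round, worth 0.53 × 132.680524 = 70.32067772 now, so the wife offers 70.32067772, keeping 229.67932228.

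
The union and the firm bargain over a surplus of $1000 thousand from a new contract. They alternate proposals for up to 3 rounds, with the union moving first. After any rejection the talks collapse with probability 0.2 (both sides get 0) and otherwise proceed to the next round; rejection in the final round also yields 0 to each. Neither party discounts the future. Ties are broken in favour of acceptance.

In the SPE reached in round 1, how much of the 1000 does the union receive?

840

Round 3 (the union proposes): rejection yields 0 for the firm; the union offers 0 and keeps 1000.
Round 2 (the firm proposes): rejecting gives the union an expected 0.8 × 1000 = 800. The firm offers 800 and keeps 1000 − 800 = 200.
Round 1 (the union proposes): rejecting gives the firm an expected 0.8 × 200 = 160. The union offers 160 and keeps 1000 − 160 = 840.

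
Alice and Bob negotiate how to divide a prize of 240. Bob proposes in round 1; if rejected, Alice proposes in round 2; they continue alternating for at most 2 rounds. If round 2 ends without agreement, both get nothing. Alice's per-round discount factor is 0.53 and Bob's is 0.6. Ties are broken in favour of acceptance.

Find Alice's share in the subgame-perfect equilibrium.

127.2

By backward induction:
Round 2 (Alice proposes): Bob will accept anything ≥ 0, so Alice offers 0 and keeps 240.
Round 1 (Bob proposes): Alice can get 240 next round, worth 0.53 × 240 = 127.2 now, so Bob offers 127.2, keeping 112.8.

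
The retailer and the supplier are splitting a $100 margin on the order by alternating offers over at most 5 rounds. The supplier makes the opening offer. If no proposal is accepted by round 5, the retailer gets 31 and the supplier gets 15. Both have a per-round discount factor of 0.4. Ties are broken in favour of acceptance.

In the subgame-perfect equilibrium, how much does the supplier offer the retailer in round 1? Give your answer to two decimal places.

Round 5 (the supplier proposes): the retailer gets 31 if talks fail, so the supplier offers 31 and keeps 69.
Round 4 (the retailer proposes): the supplier can get 69 next round, worth 0.4 × 69 = 27.6 now, so the retailer offers 27.6, keeping 72.4.
Round 3 (the supplier proposes): the retailer can get 72.4 next round, worth 0.4 × 72.4 = 28.96 now. The supplier offers 28.96 and keeps 100 − 28.96 = 71.04.
Round 2 (the retailer proposes): the supplier can get 71.04 next round, worth 0.4 × 71.04 = 28.416 now, so the retailer offers 28.416, keeping 71.584.
Round 1 (the supplier proposes): the retailer can get 71.584 next round, worth 0.4 × 71.584 = 28.6336 now, so the supplier offers 28.6336, keeping 71.3664.

28.63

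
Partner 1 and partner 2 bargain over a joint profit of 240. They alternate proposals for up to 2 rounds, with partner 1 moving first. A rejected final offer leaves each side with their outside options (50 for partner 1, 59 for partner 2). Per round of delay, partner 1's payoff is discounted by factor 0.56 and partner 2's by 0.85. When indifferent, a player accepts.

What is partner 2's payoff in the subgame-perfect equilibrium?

Round 2 (partner 2 proposes): partner 1 gets 50 if talks fail, so partner 2 offers 50 and keeps 190.
Round 1 (partner 1 proposes): partner 2 can get 190 next round, worth 0.85 × 190 = 161.5 now; partner 1 offers that and keeps 78.5.

161.5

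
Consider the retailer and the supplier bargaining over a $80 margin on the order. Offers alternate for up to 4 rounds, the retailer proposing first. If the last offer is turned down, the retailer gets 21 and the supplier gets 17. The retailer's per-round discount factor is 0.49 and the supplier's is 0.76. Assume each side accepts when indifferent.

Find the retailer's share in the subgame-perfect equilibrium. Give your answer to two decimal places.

Round 4 (the supplier proposes): the retailer gets 21 if talks fail, so the supplier offers 21 and keeps 59.
Round 3 (the retailer proposes): the supplier can get 59 next round, worth 0.76 × 59 = 44.84 now. The retailer offers 44.84 and keeps 80 − 44.84 = 35.16.
Round 2 (the supplier proposes): the retailer can get 35.16 next round, worth 0.49 × 35.16 = 17.2284 now; the supplier offers that and keeps 62.7716.
Round 1 (the retailer proposes): the supplier can get 62.7716 next round, worth 0.76 × 62.7716 = 47.706416 now; the retailer offers that and keeps 32.293584.

32.29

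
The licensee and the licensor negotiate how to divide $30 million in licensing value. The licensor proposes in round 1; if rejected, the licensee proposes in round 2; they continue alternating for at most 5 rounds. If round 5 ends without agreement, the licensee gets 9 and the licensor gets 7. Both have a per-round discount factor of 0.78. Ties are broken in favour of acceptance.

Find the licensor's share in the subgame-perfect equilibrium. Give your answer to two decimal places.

18.39

By backward induction:
Round 5 (the licensor proposes): the licensee gets 9 if talks fail, so the licensor offers 9 and keeps 21.
Round 4 (the licensee proposes): the licensor can get 21 next round, worth 0.78 × 21 = 16.38 now. The licensee offers 16.38 and keeps 30 − 16.38 = 13.62.
Round 3 (the licensor proposes): the licensee can get 13.62 next round, worth 0.78 × 13.62 = 10.6236 now. The licensor offers 10.6236 and keeps 30 − 10.6236 = 19.3764.
Round 2 (the licensee proposes): the licensor can get 19.3764 next round, worth 0.78 × 19.3764 = 15.113592 now. The licensee offers 15.113592 and keeps 30 − 15.113592 = 14.886408.
Round 1 (the licensor proposes): the licensee can get 14.886408 next round, worth 0.78 × 14.886408 = 11.61139824 now, so the licensor offers 11.61139824, keeping 18.38860176.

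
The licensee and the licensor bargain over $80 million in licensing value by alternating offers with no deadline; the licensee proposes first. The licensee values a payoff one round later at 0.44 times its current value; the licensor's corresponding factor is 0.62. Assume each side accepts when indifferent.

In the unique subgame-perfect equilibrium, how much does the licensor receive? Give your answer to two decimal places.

38.20

Let x be the licensee's share when the licensee proposes and y be the licensor's share when the licensor proposes.
The licensor accepts iff offered ≥ 0.62·y, so x = 80 − 0.62y. Symmetrically y = 80 − 0.44x.
Substituting: x = 80 − 0.62(80 − 0.44x), giving x(1 − 0.44·0.62) = 80(1 − 0.62).
So x = 80 × 0.38 / 0.7272 ≈ 41.8042, and the licensor receives 80 − x ≈ 38.1958.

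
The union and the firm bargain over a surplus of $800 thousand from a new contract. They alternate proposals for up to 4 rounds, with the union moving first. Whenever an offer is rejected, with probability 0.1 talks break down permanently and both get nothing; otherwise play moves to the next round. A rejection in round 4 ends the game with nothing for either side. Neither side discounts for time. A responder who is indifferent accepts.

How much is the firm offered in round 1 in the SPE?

655.2

Round 4 (the firm proposes): the union will accept anything ≥ 0, so the firm offers 0 and keeps 800.
Round 3 (the union proposes): rejecting gives the firm an expected 0.9 × 800 = 720, so the union offers 720, keeping 80.
Round 2 (the firm proposes): rejecting gives the union an expected 0.9 × 80 = 72; the firm offers that and keeps 728.
Round 1 (the union proposes): rejecting gives the firm an expected 0.9 × 728 = 655.2; the union offers that and keeps 144.8.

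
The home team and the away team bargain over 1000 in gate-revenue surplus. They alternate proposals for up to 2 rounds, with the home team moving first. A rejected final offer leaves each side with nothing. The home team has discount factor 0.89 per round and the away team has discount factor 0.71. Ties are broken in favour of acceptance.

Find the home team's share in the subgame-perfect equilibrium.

290

Round 2 (the away team proposes): the home team will accept anything ≥ 0, so the away team offers 0 and keeps 1000.
Round 1 (the home team proposes): the away team can get 1000 next round, worth 0.71 × 1000 = 710 now; the home team offers that and keeps 290.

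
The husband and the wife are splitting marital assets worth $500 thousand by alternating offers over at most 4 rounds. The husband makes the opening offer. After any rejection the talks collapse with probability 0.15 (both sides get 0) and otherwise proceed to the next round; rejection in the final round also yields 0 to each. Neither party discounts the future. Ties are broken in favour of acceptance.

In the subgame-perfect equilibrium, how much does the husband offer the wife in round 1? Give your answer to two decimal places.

370.81

Round 4 (the wife proposes): the husband will accept anything ≥ 0, so the wife offers 0 and keeps 500.
Round 3 (the husband proposes): rejecting gives the wife an expected 0.85 × 500 = 425. The husband offers 425 and keeps 500 − 425 = 75.
Round 2 (the wife proposes): rejecting gives the husband an expected 0.85 × 75 = 63.75; the wife offers that and keeps 436.25.
Round 1 (the husband proposes): rejecting gives the wife an expected 0.85 × 436.25 = 370.8125, so the husband offers 370.8125, keeping 129.1875.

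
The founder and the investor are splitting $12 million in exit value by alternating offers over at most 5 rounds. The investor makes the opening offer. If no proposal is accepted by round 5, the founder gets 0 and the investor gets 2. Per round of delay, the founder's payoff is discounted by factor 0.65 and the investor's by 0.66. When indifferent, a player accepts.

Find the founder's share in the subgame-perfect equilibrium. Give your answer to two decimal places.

3.79

Round 5 (the investor proposes): rejection yields 0 for the founder; the investor offers 0 and keeps 12.
Round 4 (the founder proposes): the investor can get 12 next round, worth 0.66 × 12 = 7.92 now. The founder offers 7.92 and keeps 12 − 7.92 = 4.08.
Round 3 (the investor proposes): the founder can get 4.08 next round, worth 0.65 × 4.08 = 2.652 now; the investor offers that and keeps 9.348.
Round 2 (the founder proposes): the investor can get 9.348 next round, worth 0.66 × 9.348 = 6.16968 now, so the founder offers 6.16968, keeping 5.83032.
Round 1 (the investor proposes): the founder can get 5.83032 next round, worth 0.65 × 5.83032 = 3.789708 now; the investor offers that and keeps 8.210292.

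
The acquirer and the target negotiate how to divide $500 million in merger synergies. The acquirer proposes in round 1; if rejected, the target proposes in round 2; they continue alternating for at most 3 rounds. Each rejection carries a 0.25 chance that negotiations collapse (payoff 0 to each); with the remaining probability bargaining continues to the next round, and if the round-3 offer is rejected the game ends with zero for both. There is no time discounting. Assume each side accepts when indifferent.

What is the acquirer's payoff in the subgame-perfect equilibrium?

406.25

Round 3 (the acquirer proposes): the target will accept anything ≥ 0, so the acquirer offers 0 and keeps 500.
Round 2 (the target proposes): rejecting gives the acquirer an expected 0.75 × 500 = 375, so the target offers 375, keeping 125.
Round 1 (the acquirer proposes): rejecting gives the target an expected 0.75 × 125 = 93.75; the acquirer offers that and keeps 406.25.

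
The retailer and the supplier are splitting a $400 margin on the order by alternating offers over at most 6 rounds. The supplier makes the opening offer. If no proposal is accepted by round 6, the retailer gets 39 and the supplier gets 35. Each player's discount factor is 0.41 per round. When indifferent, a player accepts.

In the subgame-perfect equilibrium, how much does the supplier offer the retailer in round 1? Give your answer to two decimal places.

Work backward from the last round.
Round 6 (the retailer proposes): the supplier gets 35 if talks fail, so the retailer offers 35 and keeps 365.
Round 5 (the supplier proposes): the retailer can get 365 next round, worth 0.41 × 365 = 149.65 now, so the supplier offers 149.65, keeping 250.35.
Round 4 (the retailer proposes): the supplier can get 250.35 next round, worth 0.41 × 250.35 = 102.6435 now; the retailer offers that and keeps 297.3565.
Round 3 (the supplier proposes): the retailer can get 297.3565 next round, worth 0.41 × 297.3565 = 121.916165 now. The supplier offers 121.916165 and keeps 400 − 121.916165 = 278.083835.
Round 2 (the retailer proposes): the supplier can get 278.083835 next round, worth 0.41 × 278.083835 = 114.01437235 now, so the retailer offers 114.01437235, keeping 285.98562765.
Round 1 (the supplier proposes): the retailer can get 285.98562765 next round, worth 0.41 × 285.98562765 = 117.2541073365 now; the supplier offers that and keeps 282.7458926635.

117.25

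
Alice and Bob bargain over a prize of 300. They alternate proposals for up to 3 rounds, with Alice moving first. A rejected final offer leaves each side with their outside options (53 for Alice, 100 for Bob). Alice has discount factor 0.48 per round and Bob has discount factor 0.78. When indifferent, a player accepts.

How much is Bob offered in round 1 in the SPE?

159.12

Round 3 (Alice proposes): Bob gets 100 if talks fail, so Alice offers 100 and keeps 200.
Round 2 (Bob proposes): Alice can get 200 next round, worth 0.48 × 200 = 96 now, so Bob offers 96, keeping 204.
Round 1 (Alice proposes): Bob can get 204 next round, worth 0.78 × 204 = 159.12 now, so Alice offers 159.12, keeping 140.88.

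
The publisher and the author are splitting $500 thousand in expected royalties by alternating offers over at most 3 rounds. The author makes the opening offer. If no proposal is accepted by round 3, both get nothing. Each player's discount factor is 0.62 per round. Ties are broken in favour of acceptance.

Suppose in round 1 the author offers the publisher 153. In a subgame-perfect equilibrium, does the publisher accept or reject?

Round 3 (the author proposes): the publisher will accept anything ≥ 0, so the author offers 0 and keeps 500.
Round 2 (the publisher proposes): the author can get 500 next round, worth 0.62 × 500 = 310 now, so the publisher offers 310, keeping 190.
So by rejecting in round 1, the publisher gets 190 next round, worth 0.62 × 190 = 117.8 now.
Offer 153 ≥ 117.8, so the publisher accepts.

Accept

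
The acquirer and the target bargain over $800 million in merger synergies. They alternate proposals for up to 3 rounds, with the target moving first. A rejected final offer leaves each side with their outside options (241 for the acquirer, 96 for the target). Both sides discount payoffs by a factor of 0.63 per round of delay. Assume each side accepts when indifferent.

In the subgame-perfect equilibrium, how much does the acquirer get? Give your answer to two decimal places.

Round 3 (the target proposes): the acquirer gets 241 if talks fail, so the target offers 241 and keeps 559.
Round 2 (the acquirer proposes): the target can get 559 next round, worth 0.63 × 559 = 352.17 now; the acquirer offers that and keeps 447.83.
Round 1 (the target proposes): the acquirer can get 447.83 next round, worth 0.63 × 447.83 = 282.1329 now, so the target offers 282.1329, keeping 517.8671.

282.13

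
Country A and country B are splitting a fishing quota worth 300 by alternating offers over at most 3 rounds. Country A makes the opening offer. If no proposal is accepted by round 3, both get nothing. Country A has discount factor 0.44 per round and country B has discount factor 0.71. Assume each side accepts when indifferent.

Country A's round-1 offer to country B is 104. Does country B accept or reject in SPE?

Reject

Round 3 (country A proposes): country B will accept anything ≥ 0, so country A offers 0 and keeps 300.
Round 2 (country B proposes): country A can get 300 next round, worth 0.44 × 300 = 132 now; country B offers that and keeps 168.
So by rejecting in round 1, country B gets 168 next round, worth 0.71 × 168 = 119.28 now.
Offer 104 < 119.28, so country B rejects.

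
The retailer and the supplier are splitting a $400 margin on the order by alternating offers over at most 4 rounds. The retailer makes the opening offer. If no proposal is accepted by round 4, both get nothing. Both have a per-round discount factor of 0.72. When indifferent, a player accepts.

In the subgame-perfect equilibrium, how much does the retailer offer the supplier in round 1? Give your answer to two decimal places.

By backward induction:
Round 4 (the supplier proposes): the retailer will accept anything ≥ 0, so the supplier offers 0 and keeps 400.
Round 3 (the retailer proposes): the supplier can get 400 next round, worth 0.72 × 400 = 288 now, so the retailer offers 288, keeping 112.
Round 2 (the supplier proposes): the retailer can get 112 next round, worth 0.72 × 112 = 80.64 now; the supplier offers that and keeps 319.36.
Round 1 (the retailer proposes): the supplier can get 319.36 next round, worth 0.72 × 319.36 = 229.9392 now. The retailer offers 229.9392 and keeps 400 − 229.9392 = 170.0608.

229.94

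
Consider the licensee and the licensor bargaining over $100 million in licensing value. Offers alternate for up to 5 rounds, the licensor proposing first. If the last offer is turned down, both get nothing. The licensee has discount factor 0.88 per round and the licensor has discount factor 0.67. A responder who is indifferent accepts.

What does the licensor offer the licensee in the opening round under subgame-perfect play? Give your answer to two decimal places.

Round 5 (the licensor proposes): rejection yields 0 for the licensee; the licensor offers 0 and keeps 100.
Round 4 (the licensee proposes): the licensor can get 100 next round, worth 0.67 × 100 = 67 now. The licensee offers 67 and keeps 100 − 67 = 33.
Round 3 (the licensor proposes): the licensee can get 33 next round, worth 0.88 × 33 = 29.04 now; the licensor offers that and keeps 70.96.
Round 2 (the licensee proposes): the licensor can get 70.96 next round, worth 0.67 × 70.96 = 47.5432 now; the licensee offers that and keeps 52.4568.
Round 1 (the licensor proposes): the licensee can get 52.4568 next round, worth 0.88 × 52.4568 = 46.161984 now. The licensor offers 46.161984 and keeps 100 − 46.161984 = 53.838016.

46.16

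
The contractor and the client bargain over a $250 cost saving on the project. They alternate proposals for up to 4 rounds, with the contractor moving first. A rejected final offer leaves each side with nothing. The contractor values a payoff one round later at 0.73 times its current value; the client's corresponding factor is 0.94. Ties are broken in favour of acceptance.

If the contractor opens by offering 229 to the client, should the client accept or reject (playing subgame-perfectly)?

Round 4 (the client proposes): the contractor will accept anything ≥ 0, so the client offers 0 and keeps 250.
Round 3 (the contractor proposes): the client can get 250 next round, worth 0.94 × 250 = 235 now. The contractor offers 235 and keeps 250 − 235 = 15.
Round 2 (the client proposes): the contractor can get 15 next round, worth 0.73 × 15 = 10.95 now. The client offers 10.95 and keeps 250 − 10.95 = 239.05.
So by rejecting in round 1, the client gets 239.05 next round, worth 0.94 × 239.05 = 224.707 now.
Offer 229 ≥ 224.707, so the client accepts.

Accept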